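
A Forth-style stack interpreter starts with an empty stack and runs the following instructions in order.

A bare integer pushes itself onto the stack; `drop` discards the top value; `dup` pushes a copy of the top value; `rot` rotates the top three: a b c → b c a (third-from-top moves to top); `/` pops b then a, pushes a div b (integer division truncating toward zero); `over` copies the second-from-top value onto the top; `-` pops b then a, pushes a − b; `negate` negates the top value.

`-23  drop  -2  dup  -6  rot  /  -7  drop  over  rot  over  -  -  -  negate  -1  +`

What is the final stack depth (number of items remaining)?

-23     -23
drop    (empty)
-2      -2
dup     -2 -2
-6      -2 -2 -6
rot     -2 -6 -2
/       -2 3
-7      -2 3 -7
drop    -2 3
over    -2 3 -2
rot     3 -2 -2
over    3 -2 -2 -2
-       3 -2 0
-       3 -2
-       5
negate  -5
-1      -5 -1
+       -6

1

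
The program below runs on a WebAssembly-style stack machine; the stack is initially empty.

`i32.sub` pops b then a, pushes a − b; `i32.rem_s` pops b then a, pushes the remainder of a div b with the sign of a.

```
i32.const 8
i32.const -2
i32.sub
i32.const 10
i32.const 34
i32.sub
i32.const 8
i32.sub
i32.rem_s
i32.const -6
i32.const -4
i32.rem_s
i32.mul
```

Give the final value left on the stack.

i32.const 8  -> [8]
i32.const -2 -> [8, -2]
i32.sub      -> [10]
i32.const 10 -> [10, 10]
i32.const 34 -> [10, 10, 34]
i32.sub      -> [10, -24]
i32.const 8  -> [10, -24, 8]
i32.sub      -> [10, -32]
i32.rem_s    -> [10]
i32.const -6 -> [10, -6]
i32.const -4 -> [10, -6, -4]
i32.rem_s    -> [10, -2]
i32.mul      -> [-20]

-20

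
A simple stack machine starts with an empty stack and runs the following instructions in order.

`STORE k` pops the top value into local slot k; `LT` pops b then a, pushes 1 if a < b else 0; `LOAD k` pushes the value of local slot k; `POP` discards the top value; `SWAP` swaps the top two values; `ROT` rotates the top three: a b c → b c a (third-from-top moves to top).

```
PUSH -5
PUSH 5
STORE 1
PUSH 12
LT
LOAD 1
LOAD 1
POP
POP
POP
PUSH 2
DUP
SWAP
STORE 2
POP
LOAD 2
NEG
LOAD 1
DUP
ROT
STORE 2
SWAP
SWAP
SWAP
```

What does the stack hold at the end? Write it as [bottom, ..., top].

[5, 5]

PUSH -5 -> -5
PUSH 5  -> -5 5
STORE 1 -> -5
PUSH 12 -> -5 12
LT      -> 1
LOAD 1  -> 1 5
LOAD 1  -> 1 5 5
POP     -> 1 5
POP     -> 1
POP     -> (empty)
PUSH 2  -> 2
DUP     -> 2 2
SWAP    -> 2 2
STORE 2 -> 2
POP     -> (empty)
LOAD 2  -> 2
NEG     -> -2
LOAD 1  -> -2 5
DUP     -> -2 5 5
ROT     -> 5 5 -2
STORE 2 -> 5 5
SWAP    -> 5 5
SWAP    -> 5 5
SWAP    -> 5 5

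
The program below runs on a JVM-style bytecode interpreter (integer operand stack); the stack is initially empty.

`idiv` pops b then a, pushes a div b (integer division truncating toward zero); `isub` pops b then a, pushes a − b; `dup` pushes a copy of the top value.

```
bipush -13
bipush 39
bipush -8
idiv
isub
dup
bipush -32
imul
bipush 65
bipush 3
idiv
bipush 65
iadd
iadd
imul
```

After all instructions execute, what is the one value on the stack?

bipush -13 → -13
bipush 39  → -13 39
bipush -8  → -13 39 -8
idiv       → -13 -4
isub       → -9
dup        → -9 -9
bipush -32 → -9 -9 -32
imul       → -9 288
bipush 65  → -9 288 65
bipush 3   → -9 288 65 3
idiv       → -9 288 21
bipush 65  → -9 288 21 65
iadd       → -9 288 86
iadd       → -9 374
imul       → -3366

-3366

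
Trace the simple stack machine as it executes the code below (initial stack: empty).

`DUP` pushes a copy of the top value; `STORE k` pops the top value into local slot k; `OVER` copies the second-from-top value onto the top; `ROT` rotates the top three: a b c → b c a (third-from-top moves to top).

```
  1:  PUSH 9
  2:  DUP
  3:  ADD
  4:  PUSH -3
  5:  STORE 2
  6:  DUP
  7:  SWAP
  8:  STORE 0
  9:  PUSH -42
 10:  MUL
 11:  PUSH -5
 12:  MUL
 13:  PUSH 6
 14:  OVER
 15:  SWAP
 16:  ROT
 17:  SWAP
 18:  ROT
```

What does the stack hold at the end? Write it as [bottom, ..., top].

[3780, 6, 3780]

PUSH 9   -> [9]
DUP      -> [9, 9]
ADD      -> [18]
PUSH -3  -> [18, -3]
STORE 2  -> [18]
DUP      -> [18, 18]
SWAP     -> [18, 18]
STORE 0  -> [18]
PUSH -42 -> [18, -42]
MUL      -> [-756]
PUSH -5  -> [-756, -5]
MUL      -> [3780]
PUSH 6   -> [3780, 6]
OVER     -> [3780, 6, 3780]
SWAP     -> [3780, 3780, 6]
ROT      -> [3780, 6, 3780]
SWAP     -> [3780, 3780, 6]
ROT      -> [3780, 6, 3780]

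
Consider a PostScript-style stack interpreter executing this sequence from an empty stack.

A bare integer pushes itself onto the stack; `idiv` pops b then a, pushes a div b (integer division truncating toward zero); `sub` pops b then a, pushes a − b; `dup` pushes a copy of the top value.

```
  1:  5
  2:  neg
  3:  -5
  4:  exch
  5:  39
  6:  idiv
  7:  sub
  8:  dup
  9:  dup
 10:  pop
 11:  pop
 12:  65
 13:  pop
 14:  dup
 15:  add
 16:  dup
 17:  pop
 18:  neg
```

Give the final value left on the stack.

5    -> [5]
neg  -> [-5]
-5   -> [-5, -5]
exch -> [-5, -5]
39   -> [-5, -5, 39]
idiv -> [-5, 0]
sub  -> [-5]
dup  -> [-5, -5]
dup  -> [-5, -5, -5]
pop  -> [-5, -5]
pop  -> [-5]
65   -> [-5, 65]
pop  -> [-5]
dup  -> [-5, -5]
add  -> [-10]
dup  -> [-10, -10]
pop  -> [-10]
neg  -> [10]

10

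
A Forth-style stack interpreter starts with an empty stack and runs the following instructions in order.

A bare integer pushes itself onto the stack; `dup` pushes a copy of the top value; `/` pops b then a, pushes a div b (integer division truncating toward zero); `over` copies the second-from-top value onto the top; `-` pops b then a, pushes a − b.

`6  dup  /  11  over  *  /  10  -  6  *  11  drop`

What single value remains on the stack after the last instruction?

-60

6     6
dup   6 6
/     1
11    1 11
over  1 11 1
*     1 11
/     0
10    0 10
-     -10
6     -10 6
*     -60
11    -60 11
drop  -60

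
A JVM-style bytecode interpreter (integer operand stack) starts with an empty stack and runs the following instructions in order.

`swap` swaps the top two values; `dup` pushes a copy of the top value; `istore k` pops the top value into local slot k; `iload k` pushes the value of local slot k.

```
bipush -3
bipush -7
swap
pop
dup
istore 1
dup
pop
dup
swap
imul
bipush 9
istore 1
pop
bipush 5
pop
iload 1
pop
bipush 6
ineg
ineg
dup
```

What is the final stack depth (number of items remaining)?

2

bipush -3 → [-3]
bipush -7 → [-3, -7]
swap      → [-7, -3]
pop       → [-7]
dup       → [-7, -7]
istore 1  → [-7]
dup       → [-7, -7]
pop       → [-7]
dup       → [-7, -7]
swap      → [-7, -7]
imul      → [49]
bipush 9  → [49, 9]
istore 1  → [49]
pop       → []
bipush 5  → [5]
pop       → []
iload 1   → [9]
pop       → []
bipush 6  → [6]
ineg      → [-6]
ineg      → [6]
dup       → [6, 6]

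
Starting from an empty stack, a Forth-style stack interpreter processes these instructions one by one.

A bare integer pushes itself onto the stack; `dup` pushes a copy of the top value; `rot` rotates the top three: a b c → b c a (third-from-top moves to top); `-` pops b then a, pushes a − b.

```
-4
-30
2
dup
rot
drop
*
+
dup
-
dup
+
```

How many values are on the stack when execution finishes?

1

-4   -> [-4]
-30  -> [-4, -30]
2    -> [-4, -30, 2]
dup  -> [-4, -30, 2, 2]
rot  -> [-4, 2, 2, -30]
drop -> [-4, 2, 2]
*    -> [-4, 4]
+    -> [0]
dup  -> [0, 0]
-    -> [0]
dup  -> [0, 0]
+    -> [0]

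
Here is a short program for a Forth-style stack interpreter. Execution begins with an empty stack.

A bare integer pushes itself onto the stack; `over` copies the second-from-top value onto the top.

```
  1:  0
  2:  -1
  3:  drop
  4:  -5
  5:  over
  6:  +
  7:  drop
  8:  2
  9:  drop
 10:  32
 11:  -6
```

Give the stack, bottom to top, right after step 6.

0     0
-1    0 -1
drop  0
-5    0 -5
over  0 -5 0
+     0 -5

[0, -5]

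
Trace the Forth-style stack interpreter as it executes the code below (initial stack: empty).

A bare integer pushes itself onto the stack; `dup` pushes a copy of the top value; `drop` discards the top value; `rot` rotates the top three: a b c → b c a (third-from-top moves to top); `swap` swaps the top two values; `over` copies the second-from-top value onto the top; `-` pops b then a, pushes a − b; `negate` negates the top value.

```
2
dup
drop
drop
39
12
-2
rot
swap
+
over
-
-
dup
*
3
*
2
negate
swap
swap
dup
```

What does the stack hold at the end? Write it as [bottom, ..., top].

[507, -2, -2]

2       2
dup     2 2
drop    2
drop    (empty)
39      39
12      39 12
-2      39 12 -2
rot     12 -2 39
swap    12 39 -2
+       12 37
over    12 37 12
-       12 25
-       -13
dup     -13 -13
*       169
3       169 3
*       507
2       507 2
negate  507 -2
swap    -2 507
swap    507 -2
dup     507 -2 -2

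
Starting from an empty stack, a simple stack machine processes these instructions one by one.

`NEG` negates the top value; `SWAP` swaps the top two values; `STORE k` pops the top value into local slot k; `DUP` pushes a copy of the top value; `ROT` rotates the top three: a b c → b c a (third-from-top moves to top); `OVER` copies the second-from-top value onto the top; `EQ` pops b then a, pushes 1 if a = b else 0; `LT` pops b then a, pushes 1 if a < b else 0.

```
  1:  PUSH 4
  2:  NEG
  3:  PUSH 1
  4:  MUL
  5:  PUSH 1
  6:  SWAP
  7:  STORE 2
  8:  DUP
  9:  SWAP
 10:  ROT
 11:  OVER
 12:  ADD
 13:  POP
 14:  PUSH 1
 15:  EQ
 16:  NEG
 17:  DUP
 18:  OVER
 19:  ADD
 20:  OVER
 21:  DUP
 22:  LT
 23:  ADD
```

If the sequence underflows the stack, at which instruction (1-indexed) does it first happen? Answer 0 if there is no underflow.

PUSH 4  → 4
NEG     → -4
PUSH 1  → -4 1
MUL     → -4
PUSH 1  → -4 1
SWAP    → 1 -4
STORE 2 → 1
DUP     → 1 1
SWAP    → 1 1
ROT  — needs 3 operands, stack has 2 → underflow

10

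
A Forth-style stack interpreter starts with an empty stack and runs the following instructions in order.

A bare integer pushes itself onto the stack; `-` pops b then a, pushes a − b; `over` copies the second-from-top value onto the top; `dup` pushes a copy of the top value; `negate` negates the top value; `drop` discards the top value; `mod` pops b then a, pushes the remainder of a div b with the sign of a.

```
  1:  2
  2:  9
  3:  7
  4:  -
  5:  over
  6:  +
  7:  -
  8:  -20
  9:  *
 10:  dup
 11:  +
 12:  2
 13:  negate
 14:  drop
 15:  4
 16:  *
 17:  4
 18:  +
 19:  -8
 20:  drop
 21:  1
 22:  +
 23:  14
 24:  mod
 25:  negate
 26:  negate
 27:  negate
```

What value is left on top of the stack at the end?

2      : 2
9      : 2 9
7      : 2 9 7
-      : 2 2
over   : 2 2 2
+      : 2 4
-      : -2
-20    : -2 -20
*      : 40
dup    : 40 40
+      : 80
2      : 80 2
negate : 80 -2
drop   : 80
4      : 80 4
*      : 320
4      : 320 4
+      : 324
-8     : 324 -8
drop   : 324
1      : 324 1
+      : 325
14     : 325 14
mod    : 3
negate : -3
negate : 3
negate : -3

-3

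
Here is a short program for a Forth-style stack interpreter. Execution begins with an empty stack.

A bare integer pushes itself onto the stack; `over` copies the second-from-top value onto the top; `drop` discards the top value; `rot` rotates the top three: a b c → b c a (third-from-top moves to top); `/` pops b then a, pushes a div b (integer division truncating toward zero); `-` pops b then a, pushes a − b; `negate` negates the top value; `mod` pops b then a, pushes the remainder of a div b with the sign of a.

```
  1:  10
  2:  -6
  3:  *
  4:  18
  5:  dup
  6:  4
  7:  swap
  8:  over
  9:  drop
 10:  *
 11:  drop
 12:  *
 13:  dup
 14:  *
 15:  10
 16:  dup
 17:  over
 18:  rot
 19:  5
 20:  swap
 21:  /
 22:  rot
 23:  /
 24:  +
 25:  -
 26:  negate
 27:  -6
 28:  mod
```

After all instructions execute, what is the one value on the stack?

-2

10     → 10
-6     → 10 -6
*      → -60
18     → -60 18
dup    → -60 18 18
4      → -60 18 18 4
swap   → -60 18 4 18
over   → -60 18 4 18 4
drop   → -60 18 4 18
*      → -60 18 72
drop   → -60 18
*      → -1080
dup    → -1080 -1080
*      → 1166400
10     → 1166400 10
dup    → 1166400 10 10
over   → 1166400 10 10 10
rot    → 1166400 10 10 10
5      → 1166400 10 10 10 5
swap   → 1166400 10 10 5 10
/      → 1166400 10 10 0
rot    → 1166400 10 0 10
/      → 1166400 10 0
+      → 1166400 10
-      → 1166390
negate → -1166390
-6     → -1166390 -6
mod    → -2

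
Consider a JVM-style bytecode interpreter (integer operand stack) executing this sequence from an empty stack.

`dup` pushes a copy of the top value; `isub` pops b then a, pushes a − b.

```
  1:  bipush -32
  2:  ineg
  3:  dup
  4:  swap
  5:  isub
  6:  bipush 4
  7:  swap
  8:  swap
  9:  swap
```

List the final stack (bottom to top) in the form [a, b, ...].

bipush -32  -32
ineg        32
dup         32 32
swap        32 32
isub        0
bipush 4    0 4
swap        4 0
swap        0 4
swap        4 0

[4, 0]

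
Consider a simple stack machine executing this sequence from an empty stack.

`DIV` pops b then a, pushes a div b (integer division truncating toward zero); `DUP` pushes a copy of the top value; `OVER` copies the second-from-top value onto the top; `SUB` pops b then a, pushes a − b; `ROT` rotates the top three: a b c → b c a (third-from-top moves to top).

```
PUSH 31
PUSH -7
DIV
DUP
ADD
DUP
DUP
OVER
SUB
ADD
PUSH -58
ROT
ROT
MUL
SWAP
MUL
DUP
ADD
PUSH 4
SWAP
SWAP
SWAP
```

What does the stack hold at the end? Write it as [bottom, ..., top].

[4, -7424]

PUSH 31  -> [31]
PUSH -7  -> [31, -7]
DIV      -> [-4]
DUP      -> [-4, -4]
ADD      -> [-8]
DUP      -> [-8, -8]
DUP      -> [-8, -8, -8]
OVER     -> [-8, -8, -8, -8]
SUB      -> [-8, -8, 0]
ADD      -> [-8, -8]
PUSH -58 -> [-8, -8, -58]
ROT      -> [-8, -58, -8]
ROT      -> [-58, -8, -8]
MUL      -> [-58, 64]
SWAP     -> [64, -58]
MUL      -> [-3712]
DUP      -> [-3712, -3712]
ADD      -> [-7424]
PUSH 4   -> [-7424, 4]
SWAP     -> [4, -7424]
SWAP     -> [-7424, 4]
SWAP     -> [4, -7424]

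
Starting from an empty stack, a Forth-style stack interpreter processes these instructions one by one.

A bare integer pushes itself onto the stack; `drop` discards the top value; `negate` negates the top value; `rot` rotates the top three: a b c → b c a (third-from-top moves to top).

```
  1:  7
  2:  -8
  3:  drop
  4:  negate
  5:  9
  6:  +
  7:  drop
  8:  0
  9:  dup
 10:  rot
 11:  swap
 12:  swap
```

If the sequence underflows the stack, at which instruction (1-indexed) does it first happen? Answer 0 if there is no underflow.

7      → 7
-8     → 7 -8
drop   → 7
negate → -7
9      → -7 9
+      → 2
drop   → (empty)
0      → 0
dup    → 0 0
rot  — needs 3 operands, stack has 2 → underflow

10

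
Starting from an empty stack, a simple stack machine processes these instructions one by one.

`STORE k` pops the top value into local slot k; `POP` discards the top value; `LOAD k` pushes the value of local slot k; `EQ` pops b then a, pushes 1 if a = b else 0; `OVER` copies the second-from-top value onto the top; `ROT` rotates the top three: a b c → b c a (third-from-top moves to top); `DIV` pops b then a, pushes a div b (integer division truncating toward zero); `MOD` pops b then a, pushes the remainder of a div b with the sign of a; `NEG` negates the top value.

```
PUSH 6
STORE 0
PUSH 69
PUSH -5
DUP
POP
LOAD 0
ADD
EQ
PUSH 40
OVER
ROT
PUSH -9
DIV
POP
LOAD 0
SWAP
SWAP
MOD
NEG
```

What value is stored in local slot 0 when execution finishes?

6

PUSH 6  → [6]
STORE 0 → []
PUSH 69 → [69]
PUSH -5 → [69, -5]
DUP     → [69, -5, -5]
POP     → [69, -5]
LOAD 0  → [69, -5, 6]
ADD     → [69, 1]
EQ      → [0]
PUSH 40 → [0, 40]
OVER    → [0, 40, 0]
ROT     → [40, 0, 0]
PUSH -9 → [40, 0, 0, -9]
DIV     → [40, 0, 0]
POP     → [40, 0]
LOAD 0  → [40, 0, 6]
SWAP    → [40, 6, 0]
SWAP    → [40, 0, 6]
MOD     → [40, 0]
NEG     → [40, 0]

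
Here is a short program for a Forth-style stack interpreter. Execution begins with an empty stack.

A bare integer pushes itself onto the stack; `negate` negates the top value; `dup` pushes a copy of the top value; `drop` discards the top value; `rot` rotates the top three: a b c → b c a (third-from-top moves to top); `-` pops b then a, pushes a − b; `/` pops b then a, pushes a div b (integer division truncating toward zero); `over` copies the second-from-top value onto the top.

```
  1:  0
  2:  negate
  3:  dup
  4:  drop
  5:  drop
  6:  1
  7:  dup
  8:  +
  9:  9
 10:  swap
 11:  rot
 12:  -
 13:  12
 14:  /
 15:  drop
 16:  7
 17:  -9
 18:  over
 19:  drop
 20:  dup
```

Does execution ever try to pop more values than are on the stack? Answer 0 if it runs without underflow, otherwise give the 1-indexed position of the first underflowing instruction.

0       0
negate  0
dup     0 0
drop    0
drop    (empty)
1       1
dup     1 1
+       2
9       2 9
swap    9 2
rot  — needs 3 operands, stack has 2 → underflow

11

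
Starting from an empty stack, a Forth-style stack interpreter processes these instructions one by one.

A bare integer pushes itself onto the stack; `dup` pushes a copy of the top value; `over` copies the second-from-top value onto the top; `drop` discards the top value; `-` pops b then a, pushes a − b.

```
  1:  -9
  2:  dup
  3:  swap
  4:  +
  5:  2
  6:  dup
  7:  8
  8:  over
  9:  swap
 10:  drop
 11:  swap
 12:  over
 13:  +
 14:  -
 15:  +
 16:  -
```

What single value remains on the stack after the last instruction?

-9   -> -9
dup  -> -9 -9
swap -> -9 -9
+    -> -18
2    -> -18 2
dup  -> -18 2 2
8    -> -18 2 2 8
over -> -18 2 2 8 2
swap -> -18 2 2 2 8
drop -> -18 2 2 2
swap -> -18 2 2 2
over -> -18 2 2 2 2
+    -> -18 2 2 4
-    -> -18 2 -2
+    -> -18 0
-    -> -18

-18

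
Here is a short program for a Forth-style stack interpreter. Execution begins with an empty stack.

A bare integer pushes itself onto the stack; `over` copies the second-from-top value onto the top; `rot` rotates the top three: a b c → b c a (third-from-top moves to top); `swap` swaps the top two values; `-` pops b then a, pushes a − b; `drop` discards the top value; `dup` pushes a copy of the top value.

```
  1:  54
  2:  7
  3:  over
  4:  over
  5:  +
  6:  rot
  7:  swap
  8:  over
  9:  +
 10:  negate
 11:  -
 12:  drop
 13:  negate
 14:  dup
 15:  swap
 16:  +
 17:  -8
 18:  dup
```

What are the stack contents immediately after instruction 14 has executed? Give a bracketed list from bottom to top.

[-7, -7]

54     -> [54]
7      -> [54, 7]
over   -> [54, 7, 54]
over   -> [54, 7, 54, 7]
+      -> [54, 7, 61]
rot    -> [7, 61, 54]
swap   -> [7, 54, 61]
over   -> [7, 54, 61, 54]
+      -> [7, 54, 115]
negate -> [7, 54, -115]
-      -> [7, 169]
drop   -> [7]
negate -> [-7]
dup    -> [-7, -7]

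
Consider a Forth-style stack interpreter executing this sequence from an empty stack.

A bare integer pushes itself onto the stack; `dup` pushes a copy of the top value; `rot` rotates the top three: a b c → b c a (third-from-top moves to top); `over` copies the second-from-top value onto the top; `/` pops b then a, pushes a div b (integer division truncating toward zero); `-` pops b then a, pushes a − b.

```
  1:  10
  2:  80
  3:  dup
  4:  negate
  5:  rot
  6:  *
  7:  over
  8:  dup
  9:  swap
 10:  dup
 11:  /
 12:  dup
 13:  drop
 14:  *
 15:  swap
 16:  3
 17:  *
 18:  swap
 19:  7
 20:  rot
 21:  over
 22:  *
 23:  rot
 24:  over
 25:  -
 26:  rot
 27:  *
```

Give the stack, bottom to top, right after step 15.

10      10
80      10 80
dup     10 80 80
negate  10 80 -80
rot     80 -80 10
*       80 -800
over    80 -800 80
dup     80 -800 80 80
swap    80 -800 80 80
dup     80 -800 80 80 80
/       80 -800 80 1
dup     80 -800 80 1 1
drop    80 -800 80 1
*       80 -800 80
swap    80 80 -800

[80, 80, -800]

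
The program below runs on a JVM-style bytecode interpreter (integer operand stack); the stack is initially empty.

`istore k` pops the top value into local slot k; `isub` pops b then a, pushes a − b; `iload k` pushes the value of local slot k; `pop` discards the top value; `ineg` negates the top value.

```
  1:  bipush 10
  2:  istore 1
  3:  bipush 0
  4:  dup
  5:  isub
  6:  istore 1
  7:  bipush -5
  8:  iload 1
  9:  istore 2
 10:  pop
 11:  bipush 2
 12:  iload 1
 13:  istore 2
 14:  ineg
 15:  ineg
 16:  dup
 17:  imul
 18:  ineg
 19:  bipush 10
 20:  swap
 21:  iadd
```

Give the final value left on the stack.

6

bipush 10 -> [10]
istore 1  -> []
bipush 0  -> [0]
dup       -> [0, 0]
isub      -> [0]
istore 1  -> []
bipush -5 -> [-5]
iload 1   -> [-5, 0]
istore 2  -> [-5]
pop       -> []
bipush 2  -> [2]
iload 1   -> [2, 0]
istore 2  -> [2]
ineg      -> [-2]
ineg      -> [2]
dup       -> [2, 2]
imul      -> [4]
ineg      -> [-4]
bipush 10 -> [-4, 10]
swap      -> [10, -4]
iadd      -> [6]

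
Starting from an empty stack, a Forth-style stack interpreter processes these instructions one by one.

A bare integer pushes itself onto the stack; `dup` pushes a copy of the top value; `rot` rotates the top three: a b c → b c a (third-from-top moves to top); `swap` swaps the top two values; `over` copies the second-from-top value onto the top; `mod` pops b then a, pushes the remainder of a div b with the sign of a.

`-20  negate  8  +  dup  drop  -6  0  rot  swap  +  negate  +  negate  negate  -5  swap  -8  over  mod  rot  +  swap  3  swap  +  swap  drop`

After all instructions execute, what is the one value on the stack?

-31

-20    -> [-20]
negate -> [20]
8      -> [20, 8]
+      -> [28]
dup    -> [28, 28]
drop   -> [28]
-6     -> [28, -6]
0      -> [28, -6, 0]
rot    -> [-6, 0, 28]
swap   -> [-6, 28, 0]
+      -> [-6, 28]
negate -> [-6, -28]
+      -> [-34]
negate -> [34]
negate -> [-34]
-5     -> [-34, -5]
swap   -> [-5, -34]
-8     -> [-5, -34, -8]
over   -> [-5, -34, -8, -34]
mod    -> [-5, -34, -8]
rot    -> [-34, -8, -5]
+      -> [-34, -13]
swap   -> [-13, -34]
3      -> [-13, -34, 3]
swap   -> [-13, 3, -34]
+      -> [-13, -31]
swap   -> [-31, -13]
drop   -> [-31]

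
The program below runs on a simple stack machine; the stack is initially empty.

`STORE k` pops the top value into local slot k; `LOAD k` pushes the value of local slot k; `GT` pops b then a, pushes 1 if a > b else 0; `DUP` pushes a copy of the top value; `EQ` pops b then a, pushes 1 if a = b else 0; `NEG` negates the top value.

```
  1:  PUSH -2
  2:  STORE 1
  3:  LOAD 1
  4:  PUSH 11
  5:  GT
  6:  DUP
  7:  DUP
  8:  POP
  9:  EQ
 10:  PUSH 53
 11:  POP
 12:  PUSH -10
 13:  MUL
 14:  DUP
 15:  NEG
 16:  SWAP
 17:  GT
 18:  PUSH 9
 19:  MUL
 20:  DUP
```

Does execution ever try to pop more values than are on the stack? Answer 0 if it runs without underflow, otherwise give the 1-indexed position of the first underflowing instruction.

PUSH -2  -> [-2]
STORE 1  -> []
LOAD 1   -> [-2]
PUSH 11  -> [-2, 11]
GT       -> [0]
DUP      -> [0, 0]
DUP      -> [0, 0, 0]
POP      -> [0, 0]
EQ       -> [1]
PUSH 53  -> [1, 53]
POP      -> [1]
PUSH -10 -> [1, -10]
MUL      -> [-10]
DUP      -> [-10, -10]
NEG      -> [-10, 10]
SWAP     -> [10, -10]
GT       -> [1]
PUSH 9   -> [1, 9]
MUL      -> [9]
DUP      -> [9, 9]

0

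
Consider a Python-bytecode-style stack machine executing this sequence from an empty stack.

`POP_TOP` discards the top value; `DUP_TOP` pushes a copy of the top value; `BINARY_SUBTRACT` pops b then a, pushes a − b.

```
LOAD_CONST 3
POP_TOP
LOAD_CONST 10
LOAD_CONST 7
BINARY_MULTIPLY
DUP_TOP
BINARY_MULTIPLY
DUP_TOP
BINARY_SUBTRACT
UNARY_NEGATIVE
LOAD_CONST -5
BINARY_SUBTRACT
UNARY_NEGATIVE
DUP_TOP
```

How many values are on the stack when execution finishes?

LOAD_CONST 3    → 3
POP_TOP         → (empty)
LOAD_CONST 10   → 10
LOAD_CONST 7    → 10 7
BINARY_MULTIPLY → 70
DUP_TOP         → 70 70
BINARY_MULTIPLY → 4900
DUP_TOP         → 4900 4900
BINARY_SUBTRACT → 0
UNARY_NEGATIVE  → 0
LOAD_CONST -5   → 0 -5
BINARY_SUBTRACT → 5
UNARY_NEGATIVE  → -5
DUP_TOP         → -5 -5

2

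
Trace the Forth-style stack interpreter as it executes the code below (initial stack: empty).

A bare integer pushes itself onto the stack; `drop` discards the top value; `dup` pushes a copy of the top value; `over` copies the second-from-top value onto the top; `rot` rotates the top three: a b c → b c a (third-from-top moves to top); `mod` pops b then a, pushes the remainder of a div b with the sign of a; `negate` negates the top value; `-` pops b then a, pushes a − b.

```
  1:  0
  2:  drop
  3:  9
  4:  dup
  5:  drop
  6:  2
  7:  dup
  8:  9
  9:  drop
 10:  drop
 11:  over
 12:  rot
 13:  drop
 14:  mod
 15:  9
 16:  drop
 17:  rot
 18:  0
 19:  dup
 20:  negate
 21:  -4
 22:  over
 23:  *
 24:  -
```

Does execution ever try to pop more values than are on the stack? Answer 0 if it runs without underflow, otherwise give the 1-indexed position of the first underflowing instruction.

17

0     [0]
drop  []
9     [9]
dup   [9, 9]
drop  [9]
2     [9, 2]
dup   [9, 2, 2]
9     [9, 2, 2, 9]
drop  [9, 2, 2]
drop  [9, 2]
over  [9, 2, 9]
rot   [2, 9, 9]
drop  [2, 9]
mod   [2]
9     [2, 9]
drop  [2]
rot  — needs 3 operands, stack has 1 → underflow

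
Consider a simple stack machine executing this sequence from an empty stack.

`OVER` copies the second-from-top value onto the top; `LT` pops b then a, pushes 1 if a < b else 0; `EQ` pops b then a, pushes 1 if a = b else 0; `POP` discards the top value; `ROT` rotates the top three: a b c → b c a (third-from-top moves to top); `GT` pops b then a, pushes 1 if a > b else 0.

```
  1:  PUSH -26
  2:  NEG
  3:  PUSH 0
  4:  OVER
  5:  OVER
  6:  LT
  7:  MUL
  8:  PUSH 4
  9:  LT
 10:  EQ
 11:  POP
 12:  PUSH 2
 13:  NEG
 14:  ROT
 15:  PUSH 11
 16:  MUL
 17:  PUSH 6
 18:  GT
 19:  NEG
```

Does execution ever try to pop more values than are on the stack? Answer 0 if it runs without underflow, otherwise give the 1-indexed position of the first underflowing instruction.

PUSH -26 : [-26]
NEG      : [26]
PUSH 0   : [26, 0]
OVER     : [26, 0, 26]
OVER     : [26, 0, 26, 0]
LT       : [26, 0, 0]
MUL      : [26, 0]
PUSH 4   : [26, 0, 4]
LT       : [26, 1]
EQ       : [0]
POP      : []
PUSH 2   : [2]
NEG      : [-2]
ROT  — needs 3 operands, stack has 1 → underflow

14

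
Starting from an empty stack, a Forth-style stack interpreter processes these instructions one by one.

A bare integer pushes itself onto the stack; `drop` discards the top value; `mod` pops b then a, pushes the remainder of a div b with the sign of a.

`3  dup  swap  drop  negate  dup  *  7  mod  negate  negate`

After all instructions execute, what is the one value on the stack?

3      → 3
dup    → 3 3
swap   → 3 3
drop   → 3
negate → -3
dup    → -3 -3
*      → 9
7      → 9 7
mod    → 2
negate → -2
negate → 2

2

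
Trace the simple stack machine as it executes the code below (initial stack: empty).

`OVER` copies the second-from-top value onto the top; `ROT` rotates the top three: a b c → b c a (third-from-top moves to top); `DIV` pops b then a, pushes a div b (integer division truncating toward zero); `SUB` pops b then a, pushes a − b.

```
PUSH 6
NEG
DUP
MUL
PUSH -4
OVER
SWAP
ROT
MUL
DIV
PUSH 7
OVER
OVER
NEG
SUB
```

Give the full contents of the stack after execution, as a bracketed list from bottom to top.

PUSH 6  -> 6
NEG     -> -6
DUP     -> -6 -6
MUL     -> 36
PUSH -4 -> 36 -4
OVER    -> 36 -4 36
SWAP    -> 36 36 -4
ROT     -> 36 -4 36
MUL     -> 36 -144
DIV     -> 0
PUSH 7  -> 0 7
OVER    -> 0 7 0
OVER    -> 0 7 0 7
NEG     -> 0 7 0 -7
SUB     -> 0 7 7

[0, 7, 7]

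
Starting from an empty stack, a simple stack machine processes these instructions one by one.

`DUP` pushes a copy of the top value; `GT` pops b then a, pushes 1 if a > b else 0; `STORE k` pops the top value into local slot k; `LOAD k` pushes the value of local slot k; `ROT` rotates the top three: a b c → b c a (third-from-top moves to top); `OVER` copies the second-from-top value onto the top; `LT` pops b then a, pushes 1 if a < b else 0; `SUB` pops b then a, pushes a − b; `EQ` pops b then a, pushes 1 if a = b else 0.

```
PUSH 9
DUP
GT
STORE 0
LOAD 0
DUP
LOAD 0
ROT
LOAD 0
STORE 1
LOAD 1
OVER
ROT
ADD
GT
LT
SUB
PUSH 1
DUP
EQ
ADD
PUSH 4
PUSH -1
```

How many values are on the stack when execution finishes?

PUSH 9  : [9]
DUP     : [9, 9]
GT      : [0]
STORE 0 : []
LOAD 0  : [0]
DUP     : [0, 0]
LOAD 0  : [0, 0, 0]
ROT     : [0, 0, 0]
LOAD 0  : [0, 0, 0, 0]
STORE 1 : [0, 0, 0]
LOAD 1  : [0, 0, 0, 0]
OVER    : [0, 0, 0, 0, 0]
ROT     : [0, 0, 0, 0, 0]
ADD     : [0, 0, 0, 0]
GT      : [0, 0, 0]
LT      : [0, 0]
SUB     : [0]
PUSH 1  : [0, 1]
DUP     : [0, 1, 1]
EQ      : [0, 1]
ADD     : [1]
PUSH 4  : [1, 4]
PUSH -1 : [1, 4, -1]

3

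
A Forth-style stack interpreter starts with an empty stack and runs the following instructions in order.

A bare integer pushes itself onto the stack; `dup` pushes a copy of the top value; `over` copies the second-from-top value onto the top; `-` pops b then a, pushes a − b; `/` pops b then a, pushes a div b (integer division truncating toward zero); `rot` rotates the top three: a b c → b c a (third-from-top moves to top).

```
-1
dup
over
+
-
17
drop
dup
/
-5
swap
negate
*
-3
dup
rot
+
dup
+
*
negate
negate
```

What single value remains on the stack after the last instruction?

-12

-1     → [-1]
dup    → [-1, -1]
over   → [-1, -1, -1]
+      → [-1, -2]
-      → [1]
17     → [1, 17]
drop   → [1]
dup    → [1, 1]
/      → [1]
-5     → [1, -5]
swap   → [-5, 1]
negate → [-5, -1]
*      → [5]
-3     → [5, -3]
dup    → [5, -3, -3]
rot    → [-3, -3, 5]
+      → [-3, 2]
dup    → [-3, 2, 2]
+      → [-3, 4]
*      → [-12]
negate → [12]
negate → [-12]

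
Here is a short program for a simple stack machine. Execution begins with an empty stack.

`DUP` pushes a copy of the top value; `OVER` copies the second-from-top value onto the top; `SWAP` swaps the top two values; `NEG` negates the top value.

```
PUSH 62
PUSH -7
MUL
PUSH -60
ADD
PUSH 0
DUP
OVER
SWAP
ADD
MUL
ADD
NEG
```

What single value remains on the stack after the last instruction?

494

PUSH 62  -> [62]
PUSH -7  -> [62, -7]
MUL      -> [-434]
PUSH -60 -> [-434, -60]
ADD      -> [-494]
PUSH 0   -> [-494, 0]
DUP      -> [-494, 0, 0]
OVER     -> [-494, 0, 0, 0]
SWAP     -> [-494, 0, 0, 0]
ADD      -> [-494, 0, 0]
MUL      -> [-494, 0]
ADD      -> [-494]
NEG      -> [494]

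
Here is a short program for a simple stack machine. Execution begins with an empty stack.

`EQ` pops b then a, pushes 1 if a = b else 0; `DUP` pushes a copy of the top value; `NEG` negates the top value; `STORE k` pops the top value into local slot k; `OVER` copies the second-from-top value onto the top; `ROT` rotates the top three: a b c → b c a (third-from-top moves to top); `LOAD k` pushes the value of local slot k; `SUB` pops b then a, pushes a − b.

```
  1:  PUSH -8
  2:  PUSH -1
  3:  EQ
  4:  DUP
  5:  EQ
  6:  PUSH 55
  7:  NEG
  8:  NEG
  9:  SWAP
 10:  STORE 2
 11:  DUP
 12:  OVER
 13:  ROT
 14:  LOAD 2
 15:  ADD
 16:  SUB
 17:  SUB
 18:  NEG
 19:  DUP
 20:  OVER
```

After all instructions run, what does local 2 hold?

1

PUSH -8 → -8
PUSH -1 → -8 -1
EQ      → 0
DUP     → 0 0
EQ      → 1
PUSH 55 → 1 55
NEG     → 1 -55
NEG     → 1 55
SWAP    → 55 1
STORE 2 → 55
DUP     → 55 55
OVER    → 55 55 55
ROT     → 55 55 55
LOAD 2  → 55 55 55 1
ADD     → 55 55 56
SUB     → 55 -1
SUB     → 56
NEG     → -56
DUP     → -56 -56
OVER    → -56 -56 -56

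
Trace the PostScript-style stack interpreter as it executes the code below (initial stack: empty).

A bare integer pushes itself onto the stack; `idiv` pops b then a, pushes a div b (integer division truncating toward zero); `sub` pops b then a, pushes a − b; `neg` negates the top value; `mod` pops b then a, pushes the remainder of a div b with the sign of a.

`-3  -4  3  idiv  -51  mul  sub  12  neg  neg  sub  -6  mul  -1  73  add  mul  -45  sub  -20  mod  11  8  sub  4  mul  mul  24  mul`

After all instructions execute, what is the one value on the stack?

-3    [-3]
-4    [-3, -4]
3     [-3, -4, 3]
idiv  [-3, -1]
-51   [-3, -1, -51]
mul   [-3, 51]
sub   [-54]
12    [-54, 12]
neg   [-54, -12]
neg   [-54, 12]
sub   [-66]
-6    [-66, -6]
mul   [396]
-1    [396, -1]
73    [396, -1, 73]
add   [396, 72]
mul   [28512]
-45   [28512, -45]
sub   [28557]
-20   [28557, -20]
mod   [17]
11    [17, 11]
8     [17, 11, 8]
sub   [17, 3]
4     [17, 3, 4]
mul   [17, 12]
mul   [204]
24    [204, 24]
mul   [4896]

4896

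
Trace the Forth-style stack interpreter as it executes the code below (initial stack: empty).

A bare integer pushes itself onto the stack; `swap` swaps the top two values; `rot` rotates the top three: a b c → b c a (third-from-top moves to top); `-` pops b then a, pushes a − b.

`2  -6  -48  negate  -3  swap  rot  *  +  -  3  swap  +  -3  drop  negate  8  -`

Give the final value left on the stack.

-304

2      → 2
-6     → 2 -6
-48    → 2 -6 -48
negate → 2 -6 48
-3     → 2 -6 48 -3
swap   → 2 -6 -3 48
rot    → 2 -3 48 -6
*      → 2 -3 -288
+      → 2 -291
-      → 293
3      → 293 3
swap   → 3 293
+      → 296
-3     → 296 -3
drop   → 296
negate → -296
8      → -296 8
-      → -304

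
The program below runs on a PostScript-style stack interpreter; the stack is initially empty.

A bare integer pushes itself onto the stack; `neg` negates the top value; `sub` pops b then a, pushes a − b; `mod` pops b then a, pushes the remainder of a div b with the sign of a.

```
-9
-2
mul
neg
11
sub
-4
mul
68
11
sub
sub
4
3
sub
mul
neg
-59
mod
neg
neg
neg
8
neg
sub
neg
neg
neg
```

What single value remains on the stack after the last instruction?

-8

-9   [-9]
-2   [-9, -2]
mul  [18]
neg  [-18]
11   [-18, 11]
sub  [-29]
-4   [-29, -4]
mul  [116]
68   [116, 68]
11   [116, 68, 11]
sub  [116, 57]
sub  [59]
4    [59, 4]
3    [59, 4, 3]
sub  [59, 1]
mul  [59]
neg  [-59]
-59  [-59, -59]
mod  [0]
neg  [0]
neg  [0]
neg  [0]
8    [0, 8]
neg  [0, -8]
sub  [8]
neg  [-8]
neg  [8]
neg  [-8]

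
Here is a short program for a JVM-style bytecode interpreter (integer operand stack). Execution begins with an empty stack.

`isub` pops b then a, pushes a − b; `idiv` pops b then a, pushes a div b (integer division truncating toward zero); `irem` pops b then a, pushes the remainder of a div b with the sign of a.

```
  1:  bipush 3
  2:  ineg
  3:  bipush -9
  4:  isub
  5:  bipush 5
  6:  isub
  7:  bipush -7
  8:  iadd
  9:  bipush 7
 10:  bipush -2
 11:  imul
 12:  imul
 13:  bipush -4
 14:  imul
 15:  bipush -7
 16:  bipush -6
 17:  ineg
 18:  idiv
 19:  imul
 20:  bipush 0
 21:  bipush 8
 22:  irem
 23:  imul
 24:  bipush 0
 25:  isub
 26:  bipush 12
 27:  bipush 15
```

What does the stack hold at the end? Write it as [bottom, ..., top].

bipush 3   3
ineg       -3
bipush -9  -3 -9
isub       6
bipush 5   6 5
isub       1
bipush -7  1 -7
iadd       -6
bipush 7   -6 7
bipush -2  -6 7 -2
imul       -6 -14
imul       84
bipush -4  84 -4
imul       -336
bipush -7  -336 -7
bipush -6  -336 -7 -6
ineg       -336 -7 6
idiv       -336 -1
imul       336
bipush 0   336 0
bipush 8   336 0 8
irem       336 0
imul       0
bipush 0   0 0
isub       0
bipush 12  0 12
bipush 15  0 12 15

[0, 12, 15]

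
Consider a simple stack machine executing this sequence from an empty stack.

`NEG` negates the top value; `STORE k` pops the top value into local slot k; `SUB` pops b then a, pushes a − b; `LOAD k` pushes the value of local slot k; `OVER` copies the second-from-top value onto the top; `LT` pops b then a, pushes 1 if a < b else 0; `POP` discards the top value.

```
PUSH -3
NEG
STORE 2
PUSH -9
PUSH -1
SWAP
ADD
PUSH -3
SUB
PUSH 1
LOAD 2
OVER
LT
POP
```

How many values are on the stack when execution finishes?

PUSH -3 -> [-3]
NEG     -> [3]
STORE 2 -> []
PUSH -9 -> [-9]
PUSH -1 -> [-9, -1]
SWAP    -> [-1, -9]
ADD     -> [-10]
PUSH -3 -> [-10, -3]
SUB     -> [-7]
PUSH 1  -> [-7, 1]
LOAD 2  -> [-7, 1, 3]
OVER    -> [-7, 1, 3, 1]
LT      -> [-7, 1, 0]
POP     -> [-7, 1]

2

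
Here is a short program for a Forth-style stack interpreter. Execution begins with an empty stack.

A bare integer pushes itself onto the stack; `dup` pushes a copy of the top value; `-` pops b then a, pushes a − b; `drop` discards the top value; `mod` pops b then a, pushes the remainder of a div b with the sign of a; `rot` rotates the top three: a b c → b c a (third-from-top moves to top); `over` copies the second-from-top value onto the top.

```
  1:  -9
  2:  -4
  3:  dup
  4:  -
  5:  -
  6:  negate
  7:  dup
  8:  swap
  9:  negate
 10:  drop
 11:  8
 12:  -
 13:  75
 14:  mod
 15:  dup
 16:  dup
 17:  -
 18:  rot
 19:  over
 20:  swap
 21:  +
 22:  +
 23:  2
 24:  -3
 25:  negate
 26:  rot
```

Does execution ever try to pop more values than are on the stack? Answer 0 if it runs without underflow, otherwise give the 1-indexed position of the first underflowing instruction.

18

-9      [-9]
-4      [-9, -4]
dup     [-9, -4, -4]
-       [-9, 0]
-       [-9]
negate  [9]
dup     [9, 9]
swap    [9, 9]
negate  [9, -9]
drop    [9]
8       [9, 8]
-       [1]
75      [1, 75]
mod     [1]
dup     [1, 1]
dup     [1, 1, 1]
-       [1, 0]
rot  — needs 3 operands, stack has 2 → underflow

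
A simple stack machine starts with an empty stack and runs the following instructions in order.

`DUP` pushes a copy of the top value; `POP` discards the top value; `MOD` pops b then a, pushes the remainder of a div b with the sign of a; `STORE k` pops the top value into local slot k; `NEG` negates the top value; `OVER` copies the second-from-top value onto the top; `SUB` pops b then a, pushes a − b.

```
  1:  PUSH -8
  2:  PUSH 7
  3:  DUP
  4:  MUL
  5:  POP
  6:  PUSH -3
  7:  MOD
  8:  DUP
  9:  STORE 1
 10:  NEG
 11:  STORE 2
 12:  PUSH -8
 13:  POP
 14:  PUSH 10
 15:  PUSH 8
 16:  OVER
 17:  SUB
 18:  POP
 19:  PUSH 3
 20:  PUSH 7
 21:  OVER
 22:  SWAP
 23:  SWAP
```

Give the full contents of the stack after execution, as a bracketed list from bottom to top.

[10, 3, 7, 3]

PUSH -8  -8
PUSH 7   -8 7
DUP      -8 7 7
MUL      -8 49
POP      -8
PUSH -3  -8 -3
MOD      -2
DUP      -2 -2
STORE 1  -2
NEG      2
STORE 2  (empty)
PUSH -8  -8
POP      (empty)
PUSH 10  10
PUSH 8   10 8
OVER     10 8 10
SUB      10 -2
POP      10
PUSH 3   10 3
PUSH 7   10 3 7
OVER     10 3 7 3
SWAP     10 3 3 7
SWAP     10 3 7 3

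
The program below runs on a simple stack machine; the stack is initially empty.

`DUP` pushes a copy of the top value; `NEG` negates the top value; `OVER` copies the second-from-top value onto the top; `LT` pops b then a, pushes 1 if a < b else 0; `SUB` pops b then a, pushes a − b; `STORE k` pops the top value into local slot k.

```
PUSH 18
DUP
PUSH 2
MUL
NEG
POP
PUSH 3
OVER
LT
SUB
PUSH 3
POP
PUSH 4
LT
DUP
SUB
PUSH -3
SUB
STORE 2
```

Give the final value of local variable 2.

PUSH 18  [18]
DUP      [18, 18]
PUSH 2   [18, 18, 2]
MUL      [18, 36]
NEG      [18, -36]
POP      [18]
PUSH 3   [18, 3]
OVER     [18, 3, 18]
LT       [18, 1]
SUB      [17]
PUSH 3   [17, 3]
POP      [17]
PUSH 4   [17, 4]
LT       [0]
DUP      [0, 0]
SUB      [0]
PUSH -3  [0, -3]
SUB      [3]
STORE 2  []

3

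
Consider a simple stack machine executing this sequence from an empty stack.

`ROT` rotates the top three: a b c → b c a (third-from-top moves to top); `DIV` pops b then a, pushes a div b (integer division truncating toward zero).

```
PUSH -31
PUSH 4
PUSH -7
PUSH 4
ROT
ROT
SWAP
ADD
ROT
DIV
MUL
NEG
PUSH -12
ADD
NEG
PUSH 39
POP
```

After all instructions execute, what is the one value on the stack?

12

PUSH -31 -> -31
PUSH 4   -> -31 4
PUSH -7  -> -31 4 -7
PUSH 4   -> -31 4 -7 4
ROT      -> -31 -7 4 4
ROT      -> -31 4 4 -7
SWAP     -> -31 4 -7 4
ADD      -> -31 4 -3
ROT      -> 4 -3 -31
DIV      -> 4 0
MUL      -> 0
NEG      -> 0
PUSH -12 -> 0 -12
ADD      -> -12
NEG      -> 12
PUSH 39  -> 12 39
POP      -> 12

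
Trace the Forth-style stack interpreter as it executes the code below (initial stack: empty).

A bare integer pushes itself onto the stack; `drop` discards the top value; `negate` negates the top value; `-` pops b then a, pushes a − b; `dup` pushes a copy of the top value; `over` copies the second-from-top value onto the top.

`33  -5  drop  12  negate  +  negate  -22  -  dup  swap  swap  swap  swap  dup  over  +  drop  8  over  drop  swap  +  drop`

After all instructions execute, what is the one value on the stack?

33      [33]
-5      [33, -5]
drop    [33]
12      [33, 12]
negate  [33, -12]
+       [21]
negate  [-21]
-22     [-21, -22]
-       [1]
dup     [1, 1]
swap    [1, 1]
swap    [1, 1]
swap    [1, 1]
swap    [1, 1]
dup     [1, 1, 1]
over    [1, 1, 1, 1]
+       [1, 1, 2]
drop    [1, 1]
8       [1, 1, 8]
over    [1, 1, 8, 1]
drop    [1, 1, 8]
swap    [1, 8, 1]
+       [1, 9]
drop    [1]

1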